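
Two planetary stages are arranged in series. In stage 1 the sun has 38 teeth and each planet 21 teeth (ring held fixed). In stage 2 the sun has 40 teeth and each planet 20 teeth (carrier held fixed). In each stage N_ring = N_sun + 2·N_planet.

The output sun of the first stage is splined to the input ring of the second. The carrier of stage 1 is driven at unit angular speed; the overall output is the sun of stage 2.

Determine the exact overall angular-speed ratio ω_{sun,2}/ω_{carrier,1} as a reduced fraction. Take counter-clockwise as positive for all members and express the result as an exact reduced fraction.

Stage 1: N_ring = 38 + 2·21 = 80
Stage 1: 38(ω_s−ω_c) = −80(ω_r−ω_c),  ω_r=0, ω_c=1
Stage 1: ω_s = 1 − (80/38)(0−1) = 59/19
  ⇒ ω_s¹/ω_c¹ = 59/19
Stage 2: N_ring = 40 + 2·20 = 80
Stage 2: 40(ω_s−ω_c) = −80(ω_r−ω_c),  ω_c=0, ω_r=1
Stage 2: ω_s = 0 − (80/40)(1−0) = -2
  ⇒ ω_s²/ω_r² = -2
Coupling ω_r² = ω_s¹ ⇒ overall = 59/19 × -2 = -118/19

-118/19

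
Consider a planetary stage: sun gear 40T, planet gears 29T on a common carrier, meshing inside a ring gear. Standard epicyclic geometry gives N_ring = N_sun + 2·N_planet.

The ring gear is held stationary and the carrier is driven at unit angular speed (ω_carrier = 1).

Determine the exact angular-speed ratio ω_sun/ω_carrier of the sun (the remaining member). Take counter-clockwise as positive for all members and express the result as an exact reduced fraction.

69/20

N_ring = 40 + 2·29 = 98
40(ω_s−ω_c) = −98(ω_r−ω_c),  ω_r=0, ω_c=1
ω_s = 1 − (98/40)(0−1) = 69/20
ω_s/ω_c = 69/20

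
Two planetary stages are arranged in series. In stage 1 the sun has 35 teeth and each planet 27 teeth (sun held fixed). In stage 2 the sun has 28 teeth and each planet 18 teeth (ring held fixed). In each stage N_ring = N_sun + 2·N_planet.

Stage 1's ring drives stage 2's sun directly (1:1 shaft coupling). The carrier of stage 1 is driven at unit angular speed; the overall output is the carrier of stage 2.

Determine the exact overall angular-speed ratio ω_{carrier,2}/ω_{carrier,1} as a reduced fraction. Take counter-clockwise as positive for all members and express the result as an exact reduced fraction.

Stage 1: N_ring = 35 + 2·27 = 89
Stage 1: 35(ω_s−ω_c) = −89(ω_r−ω_c),  ω_s=0, ω_c=1
Stage 1: ω_r = 1 − (35/89)(0−1) = 124/89
  ⇒ ω_r¹/ω_c¹ = 124/89
Stage 2: N_ring = 28 + 2·18 = 64
Stage 2: 28(ω_s−ω_c) = −64(ω_r−ω_c),  ω_r=0, ω_s=1
Stage 2: 28(1−ω_c) = −64(0−ω_c)  ⇒  92ω_c = 28  ⇒  ω_c = 7/23
  ⇒ ω_c²/ω_s² = 7/23
Coupling ω_s² = ω_r¹ ⇒ overall = 124/89 × 7/23 = 868/2047

868/2047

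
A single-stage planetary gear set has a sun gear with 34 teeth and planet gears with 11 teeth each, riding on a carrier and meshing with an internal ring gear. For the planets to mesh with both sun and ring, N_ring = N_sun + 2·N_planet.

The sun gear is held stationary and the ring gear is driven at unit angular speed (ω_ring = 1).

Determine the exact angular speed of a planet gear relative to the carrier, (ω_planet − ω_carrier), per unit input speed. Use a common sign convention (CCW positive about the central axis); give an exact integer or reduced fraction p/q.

952/495

N_ring = 34 + 2·11 = 56
34(ω_s−ω_c) = −56(ω_r−ω_c),  ω_s=0, ω_r=1
34(0−ω_c) = −56(1−ω_c)  ⇒  90ω_c = 56  ⇒  ω_c = 28/45
sun–planet: 34·(0−28/45) = −11·(ω_p−ω_c)  ⇒  ω_p−ω_c = −(34/11)·(-28/45) = 952/495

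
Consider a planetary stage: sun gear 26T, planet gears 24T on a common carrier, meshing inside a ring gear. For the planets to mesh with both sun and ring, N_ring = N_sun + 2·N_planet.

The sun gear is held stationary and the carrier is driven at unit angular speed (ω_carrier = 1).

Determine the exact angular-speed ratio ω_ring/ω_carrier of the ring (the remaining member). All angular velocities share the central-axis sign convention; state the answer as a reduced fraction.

N_ring = 26 + 2·24 = 74
26(ω_s−ω_c) = −74(ω_r−ω_c),  ω_s=0, ω_c=1
ω_r = 1 − (26/74)(0−1) = 50/37
ω_r/ω_c = 50/37

50/37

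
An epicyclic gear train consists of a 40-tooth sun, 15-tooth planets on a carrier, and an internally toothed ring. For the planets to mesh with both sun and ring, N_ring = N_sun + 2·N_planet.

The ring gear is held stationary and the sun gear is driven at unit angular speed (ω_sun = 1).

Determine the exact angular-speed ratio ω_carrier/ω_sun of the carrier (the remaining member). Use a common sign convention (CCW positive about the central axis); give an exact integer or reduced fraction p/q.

N_ring = 40 + 2·15 = 70
40(ω_s−ω_c) = −70(ω_r−ω_c),  ω_r=0, ω_s=1
40(1−ω_c) = −70(0−ω_c)  ⇒  110ω_c = 40  ⇒  ω_c = 4/11
ω_c/ω_s = 4/11

4/11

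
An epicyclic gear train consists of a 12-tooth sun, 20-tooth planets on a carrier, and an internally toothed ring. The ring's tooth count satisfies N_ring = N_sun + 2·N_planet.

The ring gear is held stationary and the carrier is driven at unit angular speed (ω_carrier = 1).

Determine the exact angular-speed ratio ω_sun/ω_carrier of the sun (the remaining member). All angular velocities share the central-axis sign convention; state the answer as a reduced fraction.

N_ring = 12 + 2·20 = 52
12(ω_s−ω_c) = −52(ω_r−ω_c),  ω_r=0, ω_c=1
ω_s = 1 − (52/12)(0−1) = 16/3
ω_s/ω_c = 16/3

16/3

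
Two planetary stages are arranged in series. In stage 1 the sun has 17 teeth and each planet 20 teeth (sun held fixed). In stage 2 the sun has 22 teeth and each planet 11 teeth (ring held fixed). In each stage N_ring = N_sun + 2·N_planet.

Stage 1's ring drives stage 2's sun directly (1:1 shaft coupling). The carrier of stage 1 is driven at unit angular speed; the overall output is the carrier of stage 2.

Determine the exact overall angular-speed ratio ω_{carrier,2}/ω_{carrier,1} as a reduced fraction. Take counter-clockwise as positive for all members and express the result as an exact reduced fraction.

74/171

Stage 1: N_ring = 17 + 2·20 = 57
Stage 1: 17(ω_s−ω_c) = −57(ω_r−ω_c),  ω_s=0, ω_c=1
Stage 1: ω_r = 1 − (17/57)(0−1) = 74/57
  ⇒ ω_r¹/ω_c¹ = 74/57
Stage 2: N_ring = 22 + 2·11 = 44
Stage 2: 22(ω_s−ω_c) = −44(ω_r−ω_c),  ω_r=0, ω_s=1
Stage 2: 22(1−ω_c) = −44(0−ω_c)  ⇒  66ω_c = 22  ⇒  ω_c = 1/3
  ⇒ ω_c²/ω_s² = 1/3
Coupling ω_s² = ω_r¹ ⇒ overall = 74/57 × 1/3 = 74/171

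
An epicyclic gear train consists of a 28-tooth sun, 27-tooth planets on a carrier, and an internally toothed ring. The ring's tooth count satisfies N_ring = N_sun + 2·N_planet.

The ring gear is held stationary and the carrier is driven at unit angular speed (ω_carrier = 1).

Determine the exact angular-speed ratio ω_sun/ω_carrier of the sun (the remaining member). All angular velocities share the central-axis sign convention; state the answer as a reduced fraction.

55/14

N_ring = 28 + 2·27 = 82
28(ω_s−ω_c) = −82(ω_r−ω_c),  ω_r=0, ω_c=1
ω_s = 1 − (82/28)(0−1) = 55/14
ω_s/ω_c = 55/14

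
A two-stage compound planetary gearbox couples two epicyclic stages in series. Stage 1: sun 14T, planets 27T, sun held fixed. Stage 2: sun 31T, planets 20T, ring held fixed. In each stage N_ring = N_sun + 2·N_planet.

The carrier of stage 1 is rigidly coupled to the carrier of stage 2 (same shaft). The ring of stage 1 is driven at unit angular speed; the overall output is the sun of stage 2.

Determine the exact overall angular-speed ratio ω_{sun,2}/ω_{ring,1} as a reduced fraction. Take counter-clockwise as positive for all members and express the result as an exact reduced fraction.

Stage 1: N_ring = 14 + 2·27 = 68
Stage 1: 14(ω_s−ω_c) = −68(ω_r−ω_c),  ω_s=0, ω_r=1
Stage 1: 14(0−ω_c) = −68(1−ω_c)  ⇒  82ω_c = 68  ⇒  ω_c = 34/41
  ⇒ ω_c¹/ω_r¹ = 34/41
Stage 2: N_ring = 31 + 2·20 = 71
Stage 2: 31(ω_s−ω_c) = −71(ω_r−ω_c),  ω_r=0, ω_c=1
Stage 2: ω_s = 1 − (71/31)(0−1) = 102/31
  ⇒ ω_s²/ω_c² = 102/31
Coupling ω_c² = ω_c¹ ⇒ overall = 34/41 × 102/31 = 3468/1271

3468/1271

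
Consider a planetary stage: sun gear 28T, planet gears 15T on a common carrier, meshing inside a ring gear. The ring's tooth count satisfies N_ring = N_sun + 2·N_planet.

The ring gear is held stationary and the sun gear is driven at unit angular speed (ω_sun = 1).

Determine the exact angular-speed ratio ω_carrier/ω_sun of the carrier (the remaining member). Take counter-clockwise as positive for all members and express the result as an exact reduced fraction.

N_ring = 28 + 2·15 = 58
28(ω_s−ω_c) = −58(ω_r−ω_c),  ω_r=0, ω_s=1
28(1−ω_c) = −58(0−ω_c)  ⇒  86ω_c = 28  ⇒  ω_c = 14/43
ω_c/ω_s = 14/43

14/43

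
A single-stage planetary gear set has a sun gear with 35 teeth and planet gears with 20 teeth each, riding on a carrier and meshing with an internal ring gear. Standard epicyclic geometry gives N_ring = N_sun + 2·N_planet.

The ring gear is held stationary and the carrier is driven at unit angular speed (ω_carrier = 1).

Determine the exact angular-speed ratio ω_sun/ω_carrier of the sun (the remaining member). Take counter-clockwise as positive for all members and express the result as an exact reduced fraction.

N_ring = 35 + 2·20 = 75
35(ω_s−ω_c) = −75(ω_r−ω_c),  ω_r=0, ω_c=1
ω_s = 1 − (75/35)(0−1) = 22/7
ω_s/ω_c = 22/7

22/7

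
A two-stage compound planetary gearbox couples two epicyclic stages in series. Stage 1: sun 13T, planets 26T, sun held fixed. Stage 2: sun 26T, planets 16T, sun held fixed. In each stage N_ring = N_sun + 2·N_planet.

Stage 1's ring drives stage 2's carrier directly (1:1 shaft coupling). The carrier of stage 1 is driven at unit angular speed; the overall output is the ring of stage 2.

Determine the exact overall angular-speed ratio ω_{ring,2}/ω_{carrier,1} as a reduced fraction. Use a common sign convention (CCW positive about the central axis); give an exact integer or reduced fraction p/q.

Stage 1: N_ring = 13 + 2·26 = 65
Stage 1: 13(ω_s−ω_c) = −65(ω_r−ω_c),  ω_s=0, ω_c=1
Stage 1: ω_r = 1 − (13/65)(0−1) = 6/5
  ⇒ ω_r¹/ω_c¹ = 6/5
Stage 2: N_ring = 26 + 2·16 = 58
Stage 2: 26(ω_s−ω_c) = −58(ω_r−ω_c),  ω_s=0, ω_c=1
Stage 2: ω_r = 1 − (26/58)(0−1) = 42/29
  ⇒ ω_r²/ω_c² = 42/29
Coupling ω_c² = ω_r¹ ⇒ overall = 6/5 × 42/29 = 252/145

252/145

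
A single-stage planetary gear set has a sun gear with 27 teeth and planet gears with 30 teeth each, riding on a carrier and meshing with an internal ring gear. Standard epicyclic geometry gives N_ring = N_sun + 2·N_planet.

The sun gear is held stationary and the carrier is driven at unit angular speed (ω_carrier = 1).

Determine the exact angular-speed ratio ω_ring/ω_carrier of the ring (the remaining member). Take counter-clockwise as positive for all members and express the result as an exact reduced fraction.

N_ring = 27 + 2·30 = 87
27(ω_s−ω_c) = −87(ω_r−ω_c),  ω_s=0, ω_c=1
ω_r = 1 − (27/87)(0−1) = 38/29
ω_r/ω_c = 38/29

38/29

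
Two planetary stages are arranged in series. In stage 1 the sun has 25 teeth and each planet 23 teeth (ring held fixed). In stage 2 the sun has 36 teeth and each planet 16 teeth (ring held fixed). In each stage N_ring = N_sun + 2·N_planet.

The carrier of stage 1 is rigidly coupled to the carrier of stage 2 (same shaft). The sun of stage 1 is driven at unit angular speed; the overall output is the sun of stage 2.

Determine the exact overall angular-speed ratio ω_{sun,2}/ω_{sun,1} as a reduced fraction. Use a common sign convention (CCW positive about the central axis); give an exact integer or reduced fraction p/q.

Stage 1: N_ring = 25 + 2·23 = 71
Stage 1: 25(ω_s−ω_c) = −71(ω_r−ω_c),  ω_r=0, ω_s=1
Stage 1: 25(1−ω_c) = −71(0−ω_c)  ⇒  96ω_c = 25  ⇒  ω_c = 25/96
  ⇒ ω_c¹/ω_s¹ = 25/96
Stage 2: N_ring = 36 + 2·16 = 68
Stage 2: 36(ω_s−ω_c) = −68(ω_r−ω_c),  ω_r=0, ω_c=1
Stage 2: ω_s = 1 − (68/36)(0−1) = 26/9
  ⇒ ω_s²/ω_c² = 26/9
Coupling ω_c² = ω_c¹ ⇒ overall = 25/96 × 26/9 = 325/432

325/432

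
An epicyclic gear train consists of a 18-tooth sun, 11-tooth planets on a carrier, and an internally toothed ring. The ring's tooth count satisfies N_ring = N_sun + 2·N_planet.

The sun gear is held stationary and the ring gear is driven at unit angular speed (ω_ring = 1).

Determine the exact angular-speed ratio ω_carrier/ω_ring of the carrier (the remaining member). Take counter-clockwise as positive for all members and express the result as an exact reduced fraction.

N_ring = 18 + 2·11 = 40
18(ω_s−ω_c) = −40(ω_r−ω_c),  ω_s=0, ω_r=1
18(0−ω_c) = −40(1−ω_c)  ⇒  58ω_c = 40  ⇒  ω_c = 20/29
ω_c/ω_r = 20/29

20/29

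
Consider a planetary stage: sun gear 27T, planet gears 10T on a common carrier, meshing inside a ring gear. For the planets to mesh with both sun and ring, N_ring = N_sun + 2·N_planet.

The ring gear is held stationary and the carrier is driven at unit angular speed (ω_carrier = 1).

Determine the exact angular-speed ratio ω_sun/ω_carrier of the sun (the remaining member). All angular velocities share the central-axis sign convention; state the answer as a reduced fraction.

74/27

N_ring = 27 + 2·10 = 47
27(ω_s−ω_c) = −47(ω_r−ω_c),  ω_r=0, ω_c=1
ω_s = 1 − (47/27)(0−1) = 74/27
ω_s/ω_c = 74/27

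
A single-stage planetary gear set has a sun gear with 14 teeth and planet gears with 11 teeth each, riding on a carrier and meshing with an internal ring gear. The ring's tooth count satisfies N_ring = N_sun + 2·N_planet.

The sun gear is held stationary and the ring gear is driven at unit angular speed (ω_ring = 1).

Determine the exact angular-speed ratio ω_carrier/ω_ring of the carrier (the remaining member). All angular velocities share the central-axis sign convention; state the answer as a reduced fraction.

18/25

N_ring = 14 + 2·11 = 36
14(ω_s−ω_c) = −36(ω_r−ω_c),  ω_s=0, ω_r=1
14(0−ω_c) = −36(1−ω_c)  ⇒  50ω_c = 36  ⇒  ω_c = 18/25
ω_c/ω_r = 18/25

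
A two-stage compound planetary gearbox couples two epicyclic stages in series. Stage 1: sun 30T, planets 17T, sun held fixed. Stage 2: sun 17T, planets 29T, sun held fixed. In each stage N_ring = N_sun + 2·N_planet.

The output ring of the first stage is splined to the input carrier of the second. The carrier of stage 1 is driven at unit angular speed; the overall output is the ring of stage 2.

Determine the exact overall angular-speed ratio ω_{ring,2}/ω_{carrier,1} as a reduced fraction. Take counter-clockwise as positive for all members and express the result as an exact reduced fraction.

1081/600

Stage 1: N_ring = 30 + 2·17 = 64
Stage 1: 30(ω_s−ω_c) = −64(ω_r−ω_c),  ω_s=0, ω_c=1
Stage 1: ω_r = 1 − (30/64)(0−1) = 47/32
  ⇒ ω_r¹/ω_c¹ = 47/32
Stage 2: N_ring = 17 + 2·29 = 75
Stage 2: 17(ω_s−ω_c) = −75(ω_r−ω_c),  ω_s=0, ω_c=1
Stage 2: ω_r = 1 − (17/75)(0−1) = 92/75
  ⇒ ω_r²/ω_c² = 92/75
Coupling ω_c² = ω_r¹ ⇒ overall = 47/32 × 92/75 = 1081/600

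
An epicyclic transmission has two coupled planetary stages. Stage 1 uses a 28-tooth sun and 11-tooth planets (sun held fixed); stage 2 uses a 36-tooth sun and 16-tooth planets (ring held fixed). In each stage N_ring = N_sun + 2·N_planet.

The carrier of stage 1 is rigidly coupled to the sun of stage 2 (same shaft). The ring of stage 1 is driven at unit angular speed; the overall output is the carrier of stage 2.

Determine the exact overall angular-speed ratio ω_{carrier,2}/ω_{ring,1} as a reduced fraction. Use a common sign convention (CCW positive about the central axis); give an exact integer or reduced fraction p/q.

75/338

Stage 1: N_ring = 28 + 2·11 = 50
Stage 1: 28(ω_s−ω_c) = −50(ω_r−ω_c),  ω_s=0, ω_r=1
Stage 1: 28(0−ω_c) = −50(1−ω_c)  ⇒  78ω_c = 50  ⇒  ω_c = 25/39
  ⇒ ω_c¹/ω_r¹ = 25/39
Stage 2: N_ring = 36 + 2·16 = 68
Stage 2: 36(ω_s−ω_c) = −68(ω_r−ω_c),  ω_r=0, ω_s=1
Stage 2: 36(1−ω_c) = −68(0−ω_c)  ⇒  104ω_c = 36  ⇒  ω_c = 9/26
  ⇒ ω_c²/ω_s² = 9/26
Coupling ω_s² = ω_c¹ ⇒ overall = 25/39 × 9/26 = 75/338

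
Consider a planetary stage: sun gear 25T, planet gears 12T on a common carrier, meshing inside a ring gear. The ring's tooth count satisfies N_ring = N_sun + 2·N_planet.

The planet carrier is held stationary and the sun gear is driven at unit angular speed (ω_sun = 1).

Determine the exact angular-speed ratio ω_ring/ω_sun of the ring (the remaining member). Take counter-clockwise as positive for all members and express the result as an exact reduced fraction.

N_ring = 25 + 2·12 = 49
25(ω_s−ω_c) = −49(ω_r−ω_c),  ω_c=0, ω_s=1
ω_r = 0 − (25/49)(1−0) = -25/49
ω_r/ω_s = -25/49

-25/49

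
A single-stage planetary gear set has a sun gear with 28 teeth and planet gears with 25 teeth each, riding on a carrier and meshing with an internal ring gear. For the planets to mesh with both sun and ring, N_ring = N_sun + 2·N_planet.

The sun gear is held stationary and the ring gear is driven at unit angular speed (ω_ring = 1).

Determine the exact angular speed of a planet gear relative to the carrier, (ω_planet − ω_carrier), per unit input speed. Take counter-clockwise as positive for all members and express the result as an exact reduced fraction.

N_ring = 28 + 2·25 = 78
28(ω_s−ω_c) = −78(ω_r−ω_c),  ω_s=0, ω_r=1
28(0−ω_c) = −78(1−ω_c)  ⇒  106ω_c = 78  ⇒  ω_c = 39/53
sun–planet: 28·(0−39/53) = −25·(ω_p−ω_c)  ⇒  ω_p−ω_c = −(28/25)·(-39/53) = 1092/1325

1092/1325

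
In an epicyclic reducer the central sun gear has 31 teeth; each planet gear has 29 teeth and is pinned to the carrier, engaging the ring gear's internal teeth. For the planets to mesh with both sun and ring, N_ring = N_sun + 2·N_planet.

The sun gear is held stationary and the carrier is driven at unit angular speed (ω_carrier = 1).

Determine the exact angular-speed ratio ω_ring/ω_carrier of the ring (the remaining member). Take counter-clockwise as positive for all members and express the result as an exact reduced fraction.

N_ring = 31 + 2·29 = 89
31(ω_s−ω_c) = −89(ω_r−ω_c),  ω_s=0, ω_c=1
ω_r = 1 − (31/89)(0−1) = 120/89
ω_r/ω_c = 120/89

120/89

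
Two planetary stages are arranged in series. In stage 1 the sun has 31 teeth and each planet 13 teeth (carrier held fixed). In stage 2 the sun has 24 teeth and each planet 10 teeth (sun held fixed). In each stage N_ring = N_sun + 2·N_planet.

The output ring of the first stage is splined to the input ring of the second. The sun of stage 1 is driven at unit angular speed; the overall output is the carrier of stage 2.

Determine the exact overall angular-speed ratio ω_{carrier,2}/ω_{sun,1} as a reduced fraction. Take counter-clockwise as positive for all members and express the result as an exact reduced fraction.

-341/969

Stage 1: N_ring = 31 + 2·13 = 57
Stage 1: 31(ω_s−ω_c) = −57(ω_r−ω_c),  ω_c=0, ω_s=1
Stage 1: ω_r = 0 − (31/57)(1−0) = -31/57
  ⇒ ω_r¹/ω_s¹ = -31/57
Stage 2: N_ring = 24 + 2·10 = 44
Stage 2: 24(ω_s−ω_c) = −44(ω_r−ω_c),  ω_s=0, ω_r=1
Stage 2: 24(0−ω_c) = −44(1−ω_c)  ⇒  68ω_c = 44  ⇒  ω_c = 11/17
  ⇒ ω_c²/ω_r² = 11/17
Coupling ω_r² = ω_r¹ ⇒ overall = -31/57 × 11/17 = -341/969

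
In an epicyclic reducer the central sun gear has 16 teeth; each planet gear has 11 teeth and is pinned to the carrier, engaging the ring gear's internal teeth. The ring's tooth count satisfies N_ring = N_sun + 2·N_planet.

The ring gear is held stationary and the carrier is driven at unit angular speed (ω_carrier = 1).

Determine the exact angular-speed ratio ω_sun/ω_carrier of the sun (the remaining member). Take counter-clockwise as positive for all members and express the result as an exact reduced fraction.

N_ring = 16 + 2·11 = 38
16(ω_s−ω_c) = −38(ω_r−ω_c),  ω_r=0, ω_c=1
ω_s = 1 − (38/16)(0−1) = 27/8
ω_s/ω_c = 27/8

27/8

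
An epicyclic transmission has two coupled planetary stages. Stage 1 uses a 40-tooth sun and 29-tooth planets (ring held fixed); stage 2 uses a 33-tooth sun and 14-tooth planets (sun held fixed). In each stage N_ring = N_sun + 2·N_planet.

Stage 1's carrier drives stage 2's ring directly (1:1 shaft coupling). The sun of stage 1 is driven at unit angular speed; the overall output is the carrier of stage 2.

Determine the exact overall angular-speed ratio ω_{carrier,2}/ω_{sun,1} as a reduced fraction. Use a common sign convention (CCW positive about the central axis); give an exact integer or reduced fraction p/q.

610/3243

Stage 1: N_ring = 40 + 2·29 = 98
Stage 1: 40(ω_s−ω_c) = −98(ω_r−ω_c),  ω_r=0, ω_s=1
Stage 1: 40(1−ω_c) = −98(0−ω_c)  ⇒  138ω_c = 40  ⇒  ω_c = 20/69
  ⇒ ω_c¹/ω_s¹ = 20/69
Stage 2: N_ring = 33 + 2·14 = 61
Stage 2: 33(ω_s−ω_c) = −61(ω_r−ω_c),  ω_s=0, ω_r=1
Stage 2: 33(0−ω_c) = −61(1−ω_c)  ⇒  94ω_c = 61  ⇒  ω_c = 61/94
  ⇒ ω_c²/ω_r² = 61/94
Coupling ω_r² = ω_c¹ ⇒ overall = 20/69 × 61/94 = 610/3243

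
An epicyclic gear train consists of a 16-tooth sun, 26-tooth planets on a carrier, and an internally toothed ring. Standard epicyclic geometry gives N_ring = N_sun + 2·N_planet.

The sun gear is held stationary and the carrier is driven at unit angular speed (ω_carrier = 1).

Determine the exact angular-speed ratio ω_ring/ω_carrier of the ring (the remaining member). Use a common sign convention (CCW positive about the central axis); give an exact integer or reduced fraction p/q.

N_ring = 16 + 2·26 = 68
16(ω_s−ω_c) = −68(ω_r−ω_c),  ω_s=0, ω_c=1
ω_r = 1 − (16/68)(0−1) = 21/17
ω_r/ω_c = 21/17

21/17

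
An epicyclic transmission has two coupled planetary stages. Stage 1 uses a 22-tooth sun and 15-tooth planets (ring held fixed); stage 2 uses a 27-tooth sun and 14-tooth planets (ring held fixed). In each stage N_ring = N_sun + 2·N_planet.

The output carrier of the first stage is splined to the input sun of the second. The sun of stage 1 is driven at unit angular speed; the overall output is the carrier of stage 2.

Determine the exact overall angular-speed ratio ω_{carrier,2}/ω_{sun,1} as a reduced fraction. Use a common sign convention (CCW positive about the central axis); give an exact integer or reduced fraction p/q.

Stage 1: N_ring = 22 + 2·15 = 52
Stage 1: 22(ω_s−ω_c) = −52(ω_r−ω_c),  ω_r=0, ω_s=1
Stage 1: 22(1−ω_c) = −52(0−ω_c)  ⇒  74ω_c = 22  ⇒  ω_c = 11/37
  ⇒ ω_c¹/ω_s¹ = 11/37
Stage 2: N_ring = 27 + 2·14 = 55
Stage 2: 27(ω_s−ω_c) = −55(ω_r−ω_c),  ω_r=0, ω_s=1
Stage 2: 27(1−ω_c) = −55(0−ω_c)  ⇒  82ω_c = 27  ⇒  ω_c = 27/82
  ⇒ ω_c²/ω_s² = 27/82
Coupling ω_s² = ω_c¹ ⇒ overall = 11/37 × 27/82 = 297/3034

297/3034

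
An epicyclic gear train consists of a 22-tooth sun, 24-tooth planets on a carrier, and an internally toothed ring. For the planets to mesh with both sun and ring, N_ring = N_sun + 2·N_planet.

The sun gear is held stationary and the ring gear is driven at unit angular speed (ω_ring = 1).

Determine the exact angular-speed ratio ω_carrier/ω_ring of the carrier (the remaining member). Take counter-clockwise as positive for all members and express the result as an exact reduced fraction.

35/46

N_ring = 22 + 2·24 = 70
22(ω_s−ω_c) = −70(ω_r−ω_c),  ω_s=0, ω_r=1
22(0−ω_c) = −70(1−ω_c)  ⇒  92ω_c = 70  ⇒  ω_c = 35/46
ω_c/ω_r = 35/46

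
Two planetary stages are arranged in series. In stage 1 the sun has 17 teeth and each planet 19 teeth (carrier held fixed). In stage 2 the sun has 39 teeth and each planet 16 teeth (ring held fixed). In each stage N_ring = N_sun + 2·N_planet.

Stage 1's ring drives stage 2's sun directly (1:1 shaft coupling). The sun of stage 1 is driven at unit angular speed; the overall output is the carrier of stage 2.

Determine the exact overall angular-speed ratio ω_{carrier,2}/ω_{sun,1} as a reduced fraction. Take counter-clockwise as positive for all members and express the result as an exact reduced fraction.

Stage 1: N_ring = 17 + 2·19 = 55
Stage 1: 17(ω_s−ω_c) = −55(ω_r−ω_c),  ω_c=0, ω_s=1
Stage 1: ω_r = 0 − (17/55)(1−0) = -17/55
  ⇒ ω_r¹/ω_s¹ = -17/55
Stage 2: N_ring = 39 + 2·16 = 71
Stage 2: 39(ω_s−ω_c) = −71(ω_r−ω_c),  ω_r=0, ω_s=1
Stage 2: 39(1−ω_c) = −71(0−ω_c)  ⇒  110ω_c = 39  ⇒  ω_c = 39/110
  ⇒ ω_c²/ω_s² = 39/110
Coupling ω_s² = ω_r¹ ⇒ overall = -17/55 × 39/110 = -663/6050

-663/6050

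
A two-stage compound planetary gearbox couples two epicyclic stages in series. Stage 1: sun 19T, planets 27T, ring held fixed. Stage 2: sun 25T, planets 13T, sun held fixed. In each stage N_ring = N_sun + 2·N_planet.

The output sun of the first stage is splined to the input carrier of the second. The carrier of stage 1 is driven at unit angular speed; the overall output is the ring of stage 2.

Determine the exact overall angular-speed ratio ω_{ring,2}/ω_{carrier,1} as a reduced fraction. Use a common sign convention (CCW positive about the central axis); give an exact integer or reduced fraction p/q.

Stage 1: N_ring = 19 + 2·27 = 73
Stage 1: 19(ω_s−ω_c) = −73(ω_r−ω_c),  ω_r=0, ω_c=1
Stage 1: ω_s = 1 − (73/19)(0−1) = 92/19
  ⇒ ω_s¹/ω_c¹ = 92/19
Stage 2: N_ring = 25 + 2·13 = 51
Stage 2: 25(ω_s−ω_c) = −51(ω_r−ω_c),  ω_s=0, ω_c=1
Stage 2: ω_r = 1 − (25/51)(0−1) = 76/51
  ⇒ ω_r²/ω_c² = 76/51
Coupling ω_c² = ω_s¹ ⇒ overall = 92/19 × 76/51 = 368/51

368/51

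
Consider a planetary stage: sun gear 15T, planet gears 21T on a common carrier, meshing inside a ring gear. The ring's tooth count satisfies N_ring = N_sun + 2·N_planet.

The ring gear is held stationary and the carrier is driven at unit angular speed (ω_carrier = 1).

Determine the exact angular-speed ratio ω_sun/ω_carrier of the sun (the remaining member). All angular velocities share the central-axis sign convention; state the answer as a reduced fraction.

N_ring = 15 + 2·21 = 57
15(ω_s−ω_c) = −57(ω_r−ω_c),  ω_r=0, ω_c=1
ω_s = 1 − (57/15)(0−1) = 24/5
ω_s/ω_c = 24/5

24/5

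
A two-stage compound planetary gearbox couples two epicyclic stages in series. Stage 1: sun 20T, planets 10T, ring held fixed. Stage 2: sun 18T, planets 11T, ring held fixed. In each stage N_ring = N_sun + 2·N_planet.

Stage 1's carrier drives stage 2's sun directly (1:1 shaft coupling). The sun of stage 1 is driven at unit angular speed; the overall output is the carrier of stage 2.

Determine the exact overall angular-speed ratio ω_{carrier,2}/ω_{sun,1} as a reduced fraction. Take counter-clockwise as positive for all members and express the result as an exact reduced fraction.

3/29

Stage 1: N_ring = 20 + 2·10 = 40
Stage 1: 20(ω_s−ω_c) = −40(ω_r−ω_c),  ω_r=0, ω_s=1
Stage 1: 20(1−ω_c) = −40(0−ω_c)  ⇒  60ω_c = 20  ⇒  ω_c = 1/3
  ⇒ ω_c¹/ω_s¹ = 1/3
Stage 2: N_ring = 18 + 2·11 = 40
Stage 2: 18(ω_s−ω_c) = −40(ω_r−ω_c),  ω_r=0, ω_s=1
Stage 2: 18(1−ω_c) = −40(0−ω_c)  ⇒  58ω_c = 18  ⇒  ω_c = 9/29
  ⇒ ω_c²/ω_s² = 9/29
Coupling ω_s² = ω_c¹ ⇒ overall = 1/3 × 9/29 = 3/29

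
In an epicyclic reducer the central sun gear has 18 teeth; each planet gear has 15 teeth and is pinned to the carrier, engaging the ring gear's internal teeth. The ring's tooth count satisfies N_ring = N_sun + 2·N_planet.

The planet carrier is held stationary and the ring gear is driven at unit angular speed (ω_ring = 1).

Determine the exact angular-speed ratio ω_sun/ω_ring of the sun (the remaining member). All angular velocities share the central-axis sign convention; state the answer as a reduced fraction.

N_ring = 18 + 2·15 = 48
18(ω_s−ω_c) = −48(ω_r−ω_c),  ω_c=0, ω_r=1
ω_s = 0 − (48/18)(1−0) = -8/3
ω_s/ω_r = -8/3

-8/3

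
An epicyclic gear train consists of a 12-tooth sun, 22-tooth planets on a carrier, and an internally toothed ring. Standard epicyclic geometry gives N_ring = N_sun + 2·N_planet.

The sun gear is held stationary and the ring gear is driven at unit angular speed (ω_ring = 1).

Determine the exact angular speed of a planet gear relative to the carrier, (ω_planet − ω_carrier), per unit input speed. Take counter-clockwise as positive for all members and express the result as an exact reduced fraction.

N_ring = 12 + 2·22 = 56
12(ω_s−ω_c) = −56(ω_r−ω_c),  ω_s=0, ω_r=1
12(0−ω_c) = −56(1−ω_c)  ⇒  68ω_c = 56  ⇒  ω_c = 14/17
sun–planet: 12·(0−14/17) = −22·(ω_p−ω_c)  ⇒  ω_p−ω_c = −(12/22)·(-14/17) = 84/187

84/187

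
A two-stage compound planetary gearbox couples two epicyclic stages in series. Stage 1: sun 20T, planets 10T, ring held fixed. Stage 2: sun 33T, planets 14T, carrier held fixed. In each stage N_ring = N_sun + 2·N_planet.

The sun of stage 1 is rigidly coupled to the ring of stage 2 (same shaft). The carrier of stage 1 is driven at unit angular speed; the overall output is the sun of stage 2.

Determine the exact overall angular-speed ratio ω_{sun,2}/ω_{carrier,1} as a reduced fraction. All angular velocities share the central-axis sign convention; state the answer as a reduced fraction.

-61/11

Stage 1: N_ring = 20 + 2·10 = 40
Stage 1: 20(ω_s−ω_c) = −40(ω_r−ω_c),  ω_r=0, ω_c=1
Stage 1: ω_s = 1 − (40/20)(0−1) = 3
  ⇒ ω_s¹/ω_c¹ = 3
Stage 2: N_ring = 33 + 2·14 = 61
Stage 2: 33(ω_s−ω_c) = −61(ω_r−ω_c),  ω_c=0, ω_r=1
Stage 2: ω_s = 0 − (61/33)(1−0) = -61/33
  ⇒ ω_s²/ω_r² = -61/33
Coupling ω_r² = ω_s¹ ⇒ overall = 3 × -61/33 = -61/11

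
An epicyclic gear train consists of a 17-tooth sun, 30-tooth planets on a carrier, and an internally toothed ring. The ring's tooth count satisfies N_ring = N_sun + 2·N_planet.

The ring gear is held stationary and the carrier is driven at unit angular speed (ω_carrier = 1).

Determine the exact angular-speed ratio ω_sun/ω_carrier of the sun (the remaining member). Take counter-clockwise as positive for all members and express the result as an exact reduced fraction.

N_ring = 17 + 2·30 = 77
17(ω_s−ω_c) = −77(ω_r−ω_c),  ω_r=0, ω_c=1
ω_s = 1 − (77/17)(0−1) = 94/17
ω_s/ω_c = 94/17

94/17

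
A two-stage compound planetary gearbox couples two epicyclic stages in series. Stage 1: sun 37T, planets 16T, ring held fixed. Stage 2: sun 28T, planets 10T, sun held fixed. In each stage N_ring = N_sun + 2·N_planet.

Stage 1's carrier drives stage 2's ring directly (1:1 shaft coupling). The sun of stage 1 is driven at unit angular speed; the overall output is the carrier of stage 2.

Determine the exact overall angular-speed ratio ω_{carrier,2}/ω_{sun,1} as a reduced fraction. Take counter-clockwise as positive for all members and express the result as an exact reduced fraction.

222/1007

Stage 1: N_ring = 37 + 2·16 = 69
Stage 1: 37(ω_s−ω_c) = −69(ω_r−ω_c),  ω_r=0, ω_s=1
Stage 1: 37(1−ω_c) = −69(0−ω_c)  ⇒  106ω_c = 37  ⇒  ω_c = 37/106
  ⇒ ω_c¹/ω_s¹ = 37/106
Stage 2: N_ring = 28 + 2·10 = 48
Stage 2: 28(ω_s−ω_c) = −48(ω_r−ω_c),  ω_s=0, ω_r=1
Stage 2: 28(0−ω_c) = −48(1−ω_c)  ⇒  76ω_c = 48  ⇒  ω_c = 12/19
  ⇒ ω_c²/ω_r² = 12/19
Coupling ω_r² = ω_c¹ ⇒ overall = 37/106 × 12/19 = 222/1007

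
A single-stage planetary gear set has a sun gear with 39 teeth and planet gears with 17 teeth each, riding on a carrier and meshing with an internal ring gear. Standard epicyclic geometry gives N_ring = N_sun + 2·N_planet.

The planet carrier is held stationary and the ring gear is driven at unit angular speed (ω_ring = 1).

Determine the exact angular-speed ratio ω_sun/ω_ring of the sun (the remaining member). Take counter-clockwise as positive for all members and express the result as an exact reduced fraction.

-73/39

N_ring = 39 + 2·17 = 73
39(ω_s−ω_c) = −73(ω_r−ω_c),  ω_c=0, ω_r=1
ω_s = 0 − (73/39)(1−0) = -73/39
ω_s/ω_r = -73/39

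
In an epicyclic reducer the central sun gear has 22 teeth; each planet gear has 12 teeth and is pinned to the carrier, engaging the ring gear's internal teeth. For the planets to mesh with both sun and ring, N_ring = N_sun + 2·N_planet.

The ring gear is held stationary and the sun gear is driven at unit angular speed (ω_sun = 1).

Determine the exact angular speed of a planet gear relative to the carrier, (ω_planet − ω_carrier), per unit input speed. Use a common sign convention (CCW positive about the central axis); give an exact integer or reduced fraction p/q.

-253/204

N_ring = 22 + 2·12 = 46
22(ω_s−ω_c) = −46(ω_r−ω_c),  ω_r=0, ω_s=1
22(1−ω_c) = −46(0−ω_c)  ⇒  68ω_c = 22  ⇒  ω_c = 11/34
sun–planet: 22·(1−11/34) = −12·(ω_p−ω_c)  ⇒  ω_p−ω_c = −(22/12)·(23/34) = -253/204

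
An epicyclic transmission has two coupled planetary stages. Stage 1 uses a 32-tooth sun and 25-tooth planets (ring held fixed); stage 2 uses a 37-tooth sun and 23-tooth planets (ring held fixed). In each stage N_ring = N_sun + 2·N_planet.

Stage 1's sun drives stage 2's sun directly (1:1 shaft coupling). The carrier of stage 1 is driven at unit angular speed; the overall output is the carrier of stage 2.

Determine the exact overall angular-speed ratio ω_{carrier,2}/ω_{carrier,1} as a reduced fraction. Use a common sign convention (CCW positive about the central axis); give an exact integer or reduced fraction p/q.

Stage 1: N_ring = 32 + 2·25 = 82
Stage 1: 32(ω_s−ω_c) = −82(ω_r−ω_c),  ω_r=0, ω_c=1
Stage 1: ω_s = 1 − (82/32)(0−1) = 57/16
  ⇒ ω_s¹/ω_c¹ = 57/16
Stage 2: N_ring = 37 + 2·23 = 83
Stage 2: 37(ω_s−ω_c) = −83(ω_r−ω_c),  ω_r=0, ω_s=1
Stage 2: 37(1−ω_c) = −83(0−ω_c)  ⇒  120ω_c = 37  ⇒  ω_c = 37/120
  ⇒ ω_c²/ω_s² = 37/120
Coupling ω_s² = ω_s¹ ⇒ overall = 57/16 × 37/120 = 703/640

703/640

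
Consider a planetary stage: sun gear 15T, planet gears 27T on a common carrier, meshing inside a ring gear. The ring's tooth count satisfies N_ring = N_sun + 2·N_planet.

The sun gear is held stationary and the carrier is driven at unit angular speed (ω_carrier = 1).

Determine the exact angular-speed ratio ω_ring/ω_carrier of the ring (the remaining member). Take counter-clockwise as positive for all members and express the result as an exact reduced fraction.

28/23

N_ring = 15 + 2·27 = 69
15(ω_s−ω_c) = −69(ω_r−ω_c),  ω_s=0, ω_c=1
ω_r = 1 − (15/69)(0−1) = 28/23
ω_r/ω_c = 28/23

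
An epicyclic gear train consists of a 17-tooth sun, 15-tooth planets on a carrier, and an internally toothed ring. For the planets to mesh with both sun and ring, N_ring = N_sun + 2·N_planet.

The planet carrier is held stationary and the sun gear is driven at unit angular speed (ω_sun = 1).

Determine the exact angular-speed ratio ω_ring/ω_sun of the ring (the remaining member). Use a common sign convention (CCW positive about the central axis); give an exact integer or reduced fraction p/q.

N_ring = 17 + 2·15 = 47
17(ω_s−ω_c) = −47(ω_r−ω_c),  ω_c=0, ω_s=1
ω_r = 0 − (17/47)(1−0) = -17/47
ω_r/ω_s = -17/47

-17/47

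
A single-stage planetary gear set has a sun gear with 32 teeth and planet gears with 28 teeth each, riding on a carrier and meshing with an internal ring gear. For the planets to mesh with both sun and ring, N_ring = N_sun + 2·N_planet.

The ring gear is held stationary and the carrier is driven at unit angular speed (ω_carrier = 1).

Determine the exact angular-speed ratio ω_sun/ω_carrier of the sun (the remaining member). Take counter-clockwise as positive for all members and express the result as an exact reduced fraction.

N_ring = 32 + 2·28 = 88
32(ω_s−ω_c) = −88(ω_r−ω_c),  ω_r=0, ω_c=1
ω_s = 1 − (88/32)(0−1) = 15/4
ω_s/ω_c = 15/4

15/4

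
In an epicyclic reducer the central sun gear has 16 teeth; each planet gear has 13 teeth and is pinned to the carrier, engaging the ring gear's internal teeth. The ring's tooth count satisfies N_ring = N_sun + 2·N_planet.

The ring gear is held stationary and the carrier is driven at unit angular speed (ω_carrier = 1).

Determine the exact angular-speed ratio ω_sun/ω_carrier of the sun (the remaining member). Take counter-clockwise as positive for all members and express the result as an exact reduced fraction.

29/8

N_ring = 16 + 2·13 = 42
16(ω_s−ω_c) = −42(ω_r−ω_c),  ω_r=0, ω_c=1
ω_s = 1 − (42/16)(0−1) = 29/8
ω_s/ω_c = 29/8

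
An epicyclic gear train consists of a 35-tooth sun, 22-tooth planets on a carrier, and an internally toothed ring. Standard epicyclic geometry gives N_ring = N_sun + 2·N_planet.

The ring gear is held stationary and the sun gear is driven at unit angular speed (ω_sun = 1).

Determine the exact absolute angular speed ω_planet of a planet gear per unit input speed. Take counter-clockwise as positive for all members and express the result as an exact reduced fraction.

N_ring = 35 + 2·22 = 79
35(ω_s−ω_c) = −79(ω_r−ω_c),  ω_r=0, ω_s=1
35(1−ω_c) = −79(0−ω_c)  ⇒  114ω_c = 35  ⇒  ω_c = 35/114
sun–planet: 35·(1−35/114) = −22·(ω_p−ω_c)  ⇒  ω_p−ω_c = −(35/22)·(79/114) = -2765/2508
ω_p = 35/114 − 2765/2508 = -35/44

-35/44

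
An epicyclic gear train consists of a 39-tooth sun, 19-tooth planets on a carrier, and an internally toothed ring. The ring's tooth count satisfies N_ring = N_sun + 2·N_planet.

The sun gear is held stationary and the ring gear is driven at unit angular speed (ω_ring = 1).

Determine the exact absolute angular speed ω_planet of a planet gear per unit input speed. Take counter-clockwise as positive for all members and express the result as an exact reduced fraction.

77/38

N_ring = 39 + 2·19 = 77
39(ω_s−ω_c) = −77(ω_r−ω_c),  ω_s=0, ω_r=1
39(0−ω_c) = −77(1−ω_c)  ⇒  116ω_c = 77  ⇒  ω_c = 77/116
sun–planet: 39·(0−77/116) = −19·(ω_p−ω_c)  ⇒  ω_p−ω_c = −(39/19)·(-77/116) = 3003/2204
ω_p = 77/116 + 3003/2204 = 77/38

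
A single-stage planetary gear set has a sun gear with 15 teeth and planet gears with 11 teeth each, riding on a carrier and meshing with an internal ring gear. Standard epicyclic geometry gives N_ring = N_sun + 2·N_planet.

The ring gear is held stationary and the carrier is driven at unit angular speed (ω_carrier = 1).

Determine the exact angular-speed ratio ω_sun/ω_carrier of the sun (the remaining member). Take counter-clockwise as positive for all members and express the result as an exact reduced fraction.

N_ring = 15 + 2·11 = 37
15(ω_s−ω_c) = −37(ω_r−ω_c),  ω_r=0, ω_c=1
ω_s = 1 − (37/15)(0−1) = 52/15
ω_s/ω_c = 52/15

52/15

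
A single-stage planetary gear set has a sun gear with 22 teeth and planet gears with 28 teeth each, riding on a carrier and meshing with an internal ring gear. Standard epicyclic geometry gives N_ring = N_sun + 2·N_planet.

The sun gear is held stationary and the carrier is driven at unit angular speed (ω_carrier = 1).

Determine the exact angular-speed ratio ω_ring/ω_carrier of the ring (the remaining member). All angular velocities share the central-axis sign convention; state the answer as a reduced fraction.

50/39

N_ring = 22 + 2·28 = 78
22(ω_s−ω_c) = −78(ω_r−ω_c),  ω_s=0, ω_c=1
ω_r = 1 − (22/78)(0−1) = 50/39
ω_r/ω_c = 50/39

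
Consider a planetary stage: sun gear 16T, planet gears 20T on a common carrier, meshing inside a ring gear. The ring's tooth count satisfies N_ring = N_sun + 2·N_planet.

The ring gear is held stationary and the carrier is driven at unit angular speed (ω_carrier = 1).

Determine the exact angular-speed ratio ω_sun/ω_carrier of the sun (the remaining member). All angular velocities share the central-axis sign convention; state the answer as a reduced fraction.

N_ring = 16 + 2·20 = 56
16(ω_s−ω_c) = −56(ω_r−ω_c),  ω_r=0, ω_c=1
ω_s = 1 − (56/16)(0−1) = 9/2
ω_s/ω_c = 9/2

9/2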